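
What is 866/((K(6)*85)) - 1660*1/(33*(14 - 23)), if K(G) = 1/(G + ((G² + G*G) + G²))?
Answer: 29462128/25245 ≈ 1167.0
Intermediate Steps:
K(G) = 1/(G + 3*G²) (K(G) = 1/(G + ((G² + G²) + G²)) = 1/(G + (2*G² + G²)) = 1/(G + 3*G²))
866/((K(6)*85)) - 1660*1/(33*(14 - 23)) = 866/(((1/(6*(1 + 3*6)))*85)) - 1660*1/(33*(14 - 23)) = 866/(((1/(6*(1 + 18)))*85)) - 1660/(33*(-9)) = 866/((((⅙)/19)*85)) - 1660/(-297) = 866/((((⅙)*(1/19))*85)) - 1660*(-1/297) = 866/(((1/114)*85)) + 1660/297 = 866/(85/114) + 1660/297 = 866*(114/85) + 1660/297 = 98724/85 + 1660/297 = 29462128/25245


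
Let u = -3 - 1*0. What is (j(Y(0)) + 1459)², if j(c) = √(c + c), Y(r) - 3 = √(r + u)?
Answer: (1459 + √2*√(3 + I*√3))² ≈ 2.1361e+6 + 1.99e+3*I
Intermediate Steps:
u = -3 (u = -3 + 0 = -3)
Y(r) = 3 + √(-3 + r) (Y(r) = 3 + √(r - 3) = 3 + √(-3 + r))
j(c) = √2*√c (j(c) = √(2*c) = √2*√c)
(j(Y(0)) + 1459)² = (√2*√(3 + √(-3 + 0)) + 1459)² = (√2*√(3 + √(-3)) + 1459)² = (√2*√(3 + I*√3) + 1459)² = (1459 + √2*√(3 + I*√3))²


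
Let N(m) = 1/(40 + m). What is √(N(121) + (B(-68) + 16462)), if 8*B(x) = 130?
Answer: √1708531517/322 ≈ 128.37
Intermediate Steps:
B(x) = 65/4 (B(x) = (⅛)*130 = 65/4)
√(N(121) + (B(-68) + 16462)) = √(1/(40 + 121) + (65/4 + 16462)) = √(1/161 + 65913/4) = √(10611997/644) = √1708531517/322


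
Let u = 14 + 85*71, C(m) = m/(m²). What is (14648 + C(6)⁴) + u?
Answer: 26823313/1296 ≈ 20697.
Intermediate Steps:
C(m) = 1/m (C(m) = m/m² = 1/m)
u = 6049 (u = 14 + 6035 = 6049)
(14648 + C(6)⁴) + u = (14648 + (1/6)⁴) + 6049 = (14648 + (⅙)⁴) + 6049 = (14648 + 1/1296) + 6049 = 18983809/1296 + 6049 = 26823313/1296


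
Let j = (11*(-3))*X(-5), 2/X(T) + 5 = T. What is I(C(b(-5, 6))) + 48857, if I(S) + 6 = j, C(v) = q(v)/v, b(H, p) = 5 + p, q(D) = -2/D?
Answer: 244288/5 ≈ 48858.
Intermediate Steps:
X(T) = 2/(-5 + T)
C(v) = -2/v² (C(v) = (-2/v)/v = -2/v²)
j = 33/5 (j = (11*(-3))*(2/(-5 - 5)) = -66/(-10) = -66*(-1)/10 = -33*(-⅕) = 33/5 ≈ 6.6000)
I(S) = ⅗ (I(S) = -6 + 33/5 = ⅗)
I(C(b(-5, 6))) + 48857 = ⅗ + 48857 = 244288/5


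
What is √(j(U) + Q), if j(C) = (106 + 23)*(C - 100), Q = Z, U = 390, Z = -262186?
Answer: 2*I*√56194 ≈ 474.11*I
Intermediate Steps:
Q = -262186
j(C) = -12900 + 129*C (j(C) = 129*(-100 + C) = -12900 + 129*C)
√(j(U) + Q) = √((-12900 + 129*390) - 262186) = √((-12900 + 50310) - 262186) = √(37410 - 262186) = √(-224776) = 2*I*√56194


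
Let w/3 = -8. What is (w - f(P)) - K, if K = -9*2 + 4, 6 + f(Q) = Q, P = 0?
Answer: -4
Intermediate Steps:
w = -24 (w = 3*(-8) = -24)
f(Q) = -6 + Q
K = -14 (K = -18 + 4 = -14)
(w - f(P)) - K = (-24 - (-6 + 0)) - 1*(-14) = (-24 - 1*(-6)) + 14 = (-24 + 6) + 14 = -18 + 14 = -4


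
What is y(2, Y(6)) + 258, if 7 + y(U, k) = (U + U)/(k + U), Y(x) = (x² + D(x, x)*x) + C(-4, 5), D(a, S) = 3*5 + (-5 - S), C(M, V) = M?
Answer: 7281/29 ≈ 251.07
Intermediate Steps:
D(a, S) = 10 - S (D(a, S) = 15 + (-5 - S) = 10 - S)
Y(x) = -4 + x² + x*(10 - x) (Y(x) = (x² + (10 - x)*x) - 4 = (x² + x*(10 - x)) - 4 = -4 + x² + x*(10 - x))
y(U, k) = -7 + 2*U/(U + k) (y(U, k) = -7 + (U + U)/(k + U) = -7 + (2*U)/(U + k) = -7 + 2*U/(U + k))
y(2, Y(6)) + 258 = (-7*(-4 + 10*6) - 5*2)/(2 + (-4 + 10*6)) + 258 = (-7*(-4 + 60) - 10)/(2 + (-4 + 60)) + 258 = (-7*56 - 10)/(2 + 56) + 258 = (-392 - 10)/58 + 258 = (1/58)*(-402) + 258 = -201/29 + 258 = 7281/29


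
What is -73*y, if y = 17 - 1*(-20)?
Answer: -2701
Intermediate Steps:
y = 37 (y = 17 + 20 = 37)
-73*y = -73*37 = -2701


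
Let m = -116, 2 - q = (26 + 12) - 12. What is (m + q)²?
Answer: 19600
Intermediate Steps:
q = -24 (q = 2 - ((26 + 12) - 12) = 2 - (38 - 12) = 2 - 1*26 = 2 - 26 = -24)
(m + q)² = (-116 - 24)² = (-140)² = 19600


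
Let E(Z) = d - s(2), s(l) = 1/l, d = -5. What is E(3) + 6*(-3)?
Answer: -47/2 ≈ -23.500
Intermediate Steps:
E(Z) = -11/2 (E(Z) = -5 - 1/2 = -11/2)
E(3) + 6*(-3) = -11/2 + 6*(-3) = -11/2 - 18 = -47/2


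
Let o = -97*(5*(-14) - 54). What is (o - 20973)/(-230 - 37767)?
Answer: 8945/37997 ≈ 0.23541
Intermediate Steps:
o = 12028 (o = -97*(-70 - 54) = -97*(-124) = 12028)
(o - 20973)/(-230 - 37767) = (12028 - 20973)/(-230 - 37767) = -8945/(-37997) = -8945*(-1/37997) = 8945/37997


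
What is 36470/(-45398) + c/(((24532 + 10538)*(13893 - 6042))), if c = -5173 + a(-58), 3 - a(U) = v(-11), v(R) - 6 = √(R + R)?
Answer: -2510421686987/3124909702215 - I*√22/275334570 ≈ -0.80336 - 1.7035e-8*I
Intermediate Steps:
v(R) = 6 + √2*√R (v(R) = 6 + √(R + R) = 6 + √(2*R) = 6 + √2*√R)
a(U) = -3 - I*√22 (a(U) = 3 - (6 + √2*√(-11)) = 3 - (6 + √2*(I*√11)) = 3 - (6 + I*√22) = 3 + (-6 - I*√22) = -3 - I*√22)
c = -5176 - I*√22 (c = -5173 + (-3 - I*√22) = -5176 - I*√22 ≈ -5176.0 - 4.6904*I)
36470/(-45398) + c/(((24532 + 10538)*(13893 - 6042))) = 36470/(-45398) + (-5176 - I*√22)/(((24532 + 10538)*(13893 - 6042))) = 36470*(-1/45398) + (-5176 - I*√22)/((35070*7851)) = -18235/22699 + (-5176 - I*√22)/275334570 = -18235/22699 + (-5176 - I*√22)*(1/275334570) = -18235/22699 + (-2588/137667285 - I*√22/275334570) = -2510421686987/3124909702215 - I*√22/275334570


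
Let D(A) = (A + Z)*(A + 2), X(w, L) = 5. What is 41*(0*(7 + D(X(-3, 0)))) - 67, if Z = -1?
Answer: -67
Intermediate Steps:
D(A) = (-1 + A)*(2 + A) (D(A) = (A - 1)*(A + 2) = (-1 + A)*(2 + A))
41*(0*(7 + D(X(-3, 0)))) - 67 = 41*(0*(7 + (-2 + 5 + 5**2))) - 67 = 41*(0*(7 + (-2 + 5 + 25))) - 67 = 41*(0*(7 + 28)) - 67 = 41*(0*35) - 67 = 41*0 - 67 = 0 - 67 = -67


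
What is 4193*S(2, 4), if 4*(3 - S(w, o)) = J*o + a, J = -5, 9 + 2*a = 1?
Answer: 37737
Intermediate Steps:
a = -4 (a = -9/2 + (½)*1 = -9/2 + ½ = -4)
S(w, o) = 4 + 5*o/4 (S(w, o) = 3 - (-5*o - 4)/4 = 3 - (-4 - 5*o)/4 = 3 + (1 + 5*o/4) = 4 + 5*o/4)
4193*S(2, 4) = 4193*(4 + (5/4)*4) = 4193*(4 + 5) = 4193*9 = 37737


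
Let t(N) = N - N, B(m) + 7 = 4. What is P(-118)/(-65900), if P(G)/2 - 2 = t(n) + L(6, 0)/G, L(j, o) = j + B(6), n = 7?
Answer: -233/3888100 ≈ -5.9926e-5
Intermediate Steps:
B(m) = -3 (B(m) = -7 + 4 = -3)
L(j, o) = -3 + j (L(j, o) = j - 3 = -3 + j)
t(N) = 0
P(G) = 4 + 6/G (P(G) = 4 + 2*(0 + (-3 + 6)/G) = 4 + 2*(0 + 3/G) = 4 + 2*(3/G) = 4 + 6/G)
P(-118)/(-65900) = (4 + 6/(-118))/(-65900) = (4 + 6*(-1/118))*(-1/65900) = (4 - 3/59)*(-1/65900) = (233/59)*(-1/65900) = -233/3888100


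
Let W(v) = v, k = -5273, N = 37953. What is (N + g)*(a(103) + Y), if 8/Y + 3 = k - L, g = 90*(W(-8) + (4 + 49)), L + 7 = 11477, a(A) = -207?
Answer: -24266743215/2791 ≈ -8.6946e+6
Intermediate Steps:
L = 11470 (L = -7 + 11477 = 11470)
g = 4050 (g = 90*(-8 + (4 + 49)) = 90*(-8 + 53) = 90*45 = 4050)
Y = -4/8373 (Y = 8/(-3 + (-5273 - 1*11470)) = 8/(-3 + (-5273 - 11470)) = 8/(-3 - 16743) = 8/(-16746) = 8*(-1/16746) = -4/8373 ≈ -0.00047773)
(N + g)*(a(103) + Y) = (37953 + 4050)*(-207 - 4/8373) = 42003*(-1733215/8373) = -24266743215/2791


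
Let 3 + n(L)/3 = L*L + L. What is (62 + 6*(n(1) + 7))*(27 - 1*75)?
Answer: -4128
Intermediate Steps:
n(L) = -9 + 3*L + 3*L**2 (n(L) = -9 + 3*(L*L + L) = -9 + 3*(L**2 + L) = -9 + 3*(L + L**2) = -9 + (3*L + 3*L**2) = -9 + 3*L + 3*L**2)
(62 + 6*(n(1) + 7))*(27 - 1*75) = (62 + 6*((-9 + 3*1 + 3*1**2) + 7))*(27 - 1*75) = (62 + 6*((-9 + 3 + 3*1) + 7))*(27 - 75) = (62 + 6*((-9 + 3 + 3) + 7))*(-48) = (62 + 6*(-3 + 7))*(-48) = (62 + 6*4)*(-48) = (62 + 24)*(-48) = 86*(-48) = -4128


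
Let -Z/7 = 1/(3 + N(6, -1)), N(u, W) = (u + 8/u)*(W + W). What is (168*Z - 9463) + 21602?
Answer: 61199/5 ≈ 12240.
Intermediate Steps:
N(u, W) = 2*W*(u + 8/u) (N(u, W) = (u + 8/u)*(2*W) = 2*W*(u + 8/u))
Z = ⅗ (Z = -7/(3 + 2*(-1)*(8 + 6²)/6) = -7/(3 + 2*(-1)*(⅙)*(8 + 36)) = -7/(3 + 2*(-1)*(⅙)*44) = -7/(3 - 44/3) = -7/(-35/3) = -7*(-3/35) = ⅗ ≈ 0.60000)
(168*Z - 9463) + 21602 = (168*(⅗) - 9463) + 21602 = (504/5 - 9463) + 21602 = -46811/5 + 21602 = 61199/5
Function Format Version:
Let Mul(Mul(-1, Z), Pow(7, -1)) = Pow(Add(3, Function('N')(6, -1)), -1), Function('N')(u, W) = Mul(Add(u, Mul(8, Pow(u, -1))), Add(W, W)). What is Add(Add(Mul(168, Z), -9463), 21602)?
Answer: Rational(61199, 5) ≈ 12240.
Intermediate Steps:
Function('N')(u, W) = Mul(2, W, Add(u, Mul(8, Pow(u, -1)))) (Function('N')(u, W) = Mul(Add(u, Mul(8, Pow(u, -1))), Mul(2, W)) = Mul(2, W, Add(u, Mul(8, Pow(u, -1)))))
Z = Rational(3, 5) (Z = Mul(-7, Pow(Add(3, Mul(2, -1, Pow(6, -1), Add(8, Pow(6, 2)))), -1)) = Mul(-7, Pow(Add(3, Mul(2, -1, Rational(1, 6), Add(8, 36))), -1)) = Mul(-7, Pow(Add(3, Mul(2, -1, Rational(1, 6), 44)), -1)) = Mul(-7, Pow(Add(3, Rational(-44, 3)), -1)) = Mul(-7, Pow(Rational(-35, 3), -1)) = Mul(-7, Rational(-3, 35)) = Rational(3, 5) ≈ 0.60000)
Add(Add(Mul(168, Z), -9463), 21602) = Add(Add(Mul(168, Rational(3, 5)), -9463), 21602) = Add(Add(Rational(504, 5), -9463), 21602) = Add(Rational(-46811, 5), 21602) = Rational(61199, 5)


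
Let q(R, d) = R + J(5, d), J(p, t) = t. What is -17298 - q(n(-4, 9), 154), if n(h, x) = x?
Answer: -17461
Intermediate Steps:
q(R, d) = R + d
-17298 - q(n(-4, 9), 154) = -17298 - (9 + 154) = -17298 - 1*163 = -17298 - 163 = -17461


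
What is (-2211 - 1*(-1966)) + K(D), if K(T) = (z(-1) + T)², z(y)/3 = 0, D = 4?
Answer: -229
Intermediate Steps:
z(y) = 0 (z(y) = 3*0 = 0)
K(T) = T² (K(T) = (0 + T)² = T²)
(-2211 - 1*(-1966)) + K(D) = (-2211 - 1*(-1966)) + 4² = (-2211 + 1966) + 16 = -245 + 16 = -229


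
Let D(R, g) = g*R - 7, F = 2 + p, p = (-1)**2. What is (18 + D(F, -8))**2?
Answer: 169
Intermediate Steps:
p = 1
F = 3 (F = 2 + 1 = 3)
D(R, g) = -7 + R*g (D(R, g) = R*g - 7 = -7 + R*g)
(18 + D(F, -8))**2 = (18 + (-7 + 3*(-8)))**2 = (18 + (-7 - 24))**2 = (18 - 31)**2 = (-13)**2 = 169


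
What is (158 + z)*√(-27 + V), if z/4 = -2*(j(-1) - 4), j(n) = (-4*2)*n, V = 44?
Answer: 126*√17 ≈ 519.51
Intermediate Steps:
j(n) = -8*n
z = -32 (z = 4*(-2*(-8*(-1) - 4)) = 4*(-2*(8 - 4)) = 4*(-2*4) = 4*(-8) = -32)
(158 + z)*√(-27 + V) = (158 - 32)*√(-27 + 44) = 126*√17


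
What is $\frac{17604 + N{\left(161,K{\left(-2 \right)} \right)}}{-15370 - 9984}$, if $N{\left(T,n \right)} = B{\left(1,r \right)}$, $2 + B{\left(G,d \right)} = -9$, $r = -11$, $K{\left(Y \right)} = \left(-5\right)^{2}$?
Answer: $- \frac{17593}{25354} \approx -0.69389$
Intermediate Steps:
$K{\left(Y \right)} = 25$
$B{\left(G,d \right)} = -11$ ($B{\left(G,d \right)} = -2 - 9 = -11$)
$N{\left(T,n \right)} = -11$
$\frac{17604 + N{\left(161,K{\left(-2 \right)} \right)}}{-15370 - 9984} = \frac{17604 - 11}{-15370 - 9984} = \frac{17593}{-25354} = 17593 \left(- \frac{1}{25354}\right) = - \frac{17593}{25354}$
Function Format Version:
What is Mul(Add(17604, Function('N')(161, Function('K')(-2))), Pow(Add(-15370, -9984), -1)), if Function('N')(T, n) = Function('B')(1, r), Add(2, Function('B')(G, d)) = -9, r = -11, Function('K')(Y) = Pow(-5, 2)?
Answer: Rational(-17593, 25354) ≈ -0.69389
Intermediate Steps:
Function('K')(Y) = 25
Function('B')(G, d) = -11 (Function('B')(G, d) = Add(-2, -9) = -11)
Function('N')(T, n) = -11
Mul(Add(17604, Function('N')(161, Function('K')(-2))), Pow(Add(-15370, -9984), -1)) = Mul(Add(17604, -11), Pow(Add(-15370, -9984), -1)) = Mul(17593, Pow(-25354, -1)) = Mul(17593, Rational(-1, 25354)) = Rational(-17593, 25354)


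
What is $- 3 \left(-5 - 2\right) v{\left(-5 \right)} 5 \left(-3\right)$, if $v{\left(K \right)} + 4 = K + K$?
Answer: $4410$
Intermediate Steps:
$v{\left(K \right)} = -4 + 2 K$ ($v{\left(K \right)} = -4 + \left(K + K\right) = -4 + 2 K$)
$- 3 \left(-5 - 2\right) v{\left(-5 \right)} 5 \left(-3\right) = - 3 \left(-5 - 2\right) \left(-4 + 2 \left(-5\right)\right) 5 \left(-3\right) = \left(-3\right) \left(-7\right) \left(-4 - 10\right) \left(-15\right) = 21 \left(-14\right) \left(-15\right) = \left(-294\right) \left(-15\right) = 4410$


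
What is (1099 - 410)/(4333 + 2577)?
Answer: 689/6910 ≈ 0.099711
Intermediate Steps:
(1099 - 410)/(4333 + 2577) = 689/6910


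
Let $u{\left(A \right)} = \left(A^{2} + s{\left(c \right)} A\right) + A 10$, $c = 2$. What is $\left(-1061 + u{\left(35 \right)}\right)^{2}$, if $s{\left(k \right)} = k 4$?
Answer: $630436$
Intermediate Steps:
$s{\left(k \right)} = 4 k$
$u{\left(A \right)} = A^{2} + 18 A$ ($u{\left(A \right)} = \left(A^{2} + 4 \cdot 2 A\right) + A 10 = \left(A^{2} + 8 A\right) + 10 A = A^{2} + 18 A$)
$\left(-1061 + u{\left(35 \right)}\right)^{2} = \left(-1061 + 35 \left(18 + 35\right)\right)^{2} = \left(-1061 + 35 \cdot 53\right)^{2} = \left(-1061 + 1855\right)^{2} = 794^{2} = 630436$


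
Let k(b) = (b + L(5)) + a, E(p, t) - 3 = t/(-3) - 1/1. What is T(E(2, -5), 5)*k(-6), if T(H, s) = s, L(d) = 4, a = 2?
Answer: 0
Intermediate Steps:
E(p, t) = 2 - t/3 (E(p, t) = 3 + (t/(-3) - 1/1) = 3 + (t*(-⅓) - 1*1) = 3 + (-t/3 - 1) = 3 + (-1 - t/3) = 2 - t/3)
k(b) = 6 + b (k(b) = (b + 4) + 2 = (4 + b) + 2 = 6 + b)
T(E(2, -5), 5)*k(-6) = 5*(6 - 6) = 5*0 = 0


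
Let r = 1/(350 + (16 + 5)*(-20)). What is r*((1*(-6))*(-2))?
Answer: -6/35 ≈ -0.17143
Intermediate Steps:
r = -1/70 (r = 1/(350 + 21*(-20)) = 1/(350 - 420) = 1/(-70) = -1/70 ≈ -0.014286)
r*((1*(-6))*(-2)) = -1*(-6)*(-2)/70 = -(-3)*(-2)/35 = -1/70*12 = -6/35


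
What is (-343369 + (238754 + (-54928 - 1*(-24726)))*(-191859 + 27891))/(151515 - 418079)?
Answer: 34196197705/266564 ≈ 1.2829e+5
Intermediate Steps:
(-343369 + (238754 + (-54928 - 1*(-24726)))*(-191859 + 27891))/(151515 - 418079) = (-343369 + (238754 + (-54928 + 24726))*(-163968))/(-266564) = (-343369 + (238754 - 30202)*(-163968))*(-1/266564) = (-343369 + 208552*(-163968))*(-1/266564) = (-343369 - 34195854336)*(-1/266564) = -34196197705*(-1/266564) = 34196197705/266564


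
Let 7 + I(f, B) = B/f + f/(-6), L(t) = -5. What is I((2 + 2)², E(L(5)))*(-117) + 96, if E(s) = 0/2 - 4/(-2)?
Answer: 9699/8 ≈ 1212.4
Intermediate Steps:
E(s) = 2 (E(s) = 0*(½) - 4*(-½) = 0 + 2 = 2)
I(f, B) = -7 - f/6 + B/f (I(f, B) = -7 + (B/f + f/(-6)) = -7 + (B/f + f*(-⅙)) = -7 + (B/f - f/6) = -7 + (-f/6 + B/f) = -7 - f/6 + B/f)
I((2 + 2)², E(L(5)))*(-117) + 96 = (-7 - (2 + 2)²/6 + 2/((2 + 2)²))*(-117) + 96 = (-7 - ⅙*4² + 2/(4²))*(-117) + 96 = (-7 - ⅙*16 + 2/16)*(-117) + 96 = (-7 - 8/3 + 2*(1/16))*(-117) + 96 = (-7 - 8/3 + ⅛)*(-117) + 96 = -229/24*(-117) + 96 = 8931/8 + 96 = 9699/8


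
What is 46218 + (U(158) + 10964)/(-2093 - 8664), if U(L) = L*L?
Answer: 497131098/10757 ≈ 46215.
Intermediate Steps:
U(L) = L**2
46218 + (U(158) + 10964)/(-2093 - 8664) = 46218 + (158**2 + 10964)/(-2093 - 8664) = 46218 + (24964 + 10964)/(-10757) = 46218 + 35928*(-1/10757) = 46218 - 35928/10757 = 497131098/10757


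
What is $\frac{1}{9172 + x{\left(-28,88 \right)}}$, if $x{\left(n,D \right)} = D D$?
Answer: $\frac{1}{16916} \approx 5.9116 \cdot 10^{-5}$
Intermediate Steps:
$x{\left(n,D \right)} = D^{2}$
$\frac{1}{9172 + x{\left(-28,88 \right)}} = \frac{1}{9172 + 88^{2}} = \frac{1}{9172 + 7744} = \frac{1}{16916}$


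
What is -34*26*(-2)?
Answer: 1768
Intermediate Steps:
-34*26*(-2) = -884*(-2) = 1768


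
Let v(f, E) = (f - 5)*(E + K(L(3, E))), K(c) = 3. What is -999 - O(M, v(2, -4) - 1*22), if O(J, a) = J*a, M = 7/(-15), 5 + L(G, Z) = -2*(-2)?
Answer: -15118/15 ≈ -1007.9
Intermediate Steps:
L(G, Z) = -1 (L(G, Z) = -5 - 2*(-2) = -5 + 4 = -1)
v(f, E) = (-5 + f)*(3 + E) (v(f, E) = (f - 5)*(E + 3) = (-5 + f)*(3 + E))
M = -7/15 (M = 7*(-1/15) = -7/15 ≈ -0.46667)
-999 - O(M, v(2, -4) - 1*22) = -999 - (-7)*((-15 - 5*(-4) + 3*2 - 4*2) - 1*22)/15 = -999 - (-7)*((-15 + 20 + 6 - 8) - 22)/15 = -999 - (-7)*(3 - 22)/15 = -999 - (-7)*(-19)/15 = -999 - 1*133/15 = -999 - 133/15 = -15118/15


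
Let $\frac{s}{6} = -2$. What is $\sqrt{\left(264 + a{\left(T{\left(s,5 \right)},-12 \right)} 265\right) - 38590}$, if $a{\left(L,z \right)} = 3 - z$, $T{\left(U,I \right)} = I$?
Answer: $i \sqrt{34351} \approx 185.34 i$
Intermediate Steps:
$s = -12$ ($s = 6 \left(-2\right) = -12$)
$\sqrt{\left(264 + a{\left(T{\left(s,5 \right)},-12 \right)} 265\right) - 38590} = \sqrt{\left(264 + \left(3 - -12\right) 265\right) - 38590} = \sqrt{\left(264 + \left(3 + 12\right) 265\right) - 38590} = \sqrt{\left(264 + 15 \cdot 265\right) - 38590} = \sqrt{\left(264 + 3975\right) - 38590} = \sqrt{4239 - 38590} = \sqrt{-34351} = i \sqrt{34351}$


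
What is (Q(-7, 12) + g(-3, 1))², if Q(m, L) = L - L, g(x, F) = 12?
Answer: 144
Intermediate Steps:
Q(m, L) = 0
(Q(-7, 12) + g(-3, 1))² = (0 + 12)² = 12² = 144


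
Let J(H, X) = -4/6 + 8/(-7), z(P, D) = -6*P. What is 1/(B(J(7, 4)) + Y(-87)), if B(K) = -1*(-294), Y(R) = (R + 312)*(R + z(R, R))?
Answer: 1/98169 ≈ 1.0187e-5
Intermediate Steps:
Y(R) = -5*R*(312 + R) (Y(R) = (R + 312)*(R - 6*R) = (312 + R)*(-5*R) = -5*R*(312 + R))
J(H, X) = -38/21 (J(H, X) = -4*⅙ + 8*(-⅐) = -⅔ - 8/7 = -38/21)
B(K) = 294
1/(B(J(7, 4)) + Y(-87)) = 1/(294 + 5*(-87)*(-312 - 1*(-87))) = 1/(294 + 5*(-87)*(-312 + 87)) = 1/(294 + 5*(-87)*(-225)) = 1/(294 + 97875) = 1/98169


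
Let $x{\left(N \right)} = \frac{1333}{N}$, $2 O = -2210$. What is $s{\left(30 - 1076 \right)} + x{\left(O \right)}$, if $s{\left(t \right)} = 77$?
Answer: $\frac{83752}{1105} \approx 75.794$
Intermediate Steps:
$O = -1105$ ($O = \frac{1}{2} \left(-2210\right) = -1105$)
$s{\left(30 - 1076 \right)} + x{\left(O \right)} = 77 + \frac{1333}{-1105} = 77 + 1333 \left(- \frac{1}{1105}\right) = 77 - \frac{1333}{1105} = \frac{83752}{1105}$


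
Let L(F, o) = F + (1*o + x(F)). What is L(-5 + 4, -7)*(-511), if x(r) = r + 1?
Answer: 4088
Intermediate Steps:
x(r) = 1 + r
L(F, o) = 1 + o + 2*F (L(F, o) = F + (1*o + (1 + F)) = F + (o + (1 + F)) = F + (1 + F + o) = 1 + o + 2*F)
L(-5 + 4, -7)*(-511) = (1 - 7 + 2*(-5 + 4))*(-511) = (1 - 7 + 2*(-1))*(-511) = (1 - 7 - 2)*(-511) = -8*(-511) = 4088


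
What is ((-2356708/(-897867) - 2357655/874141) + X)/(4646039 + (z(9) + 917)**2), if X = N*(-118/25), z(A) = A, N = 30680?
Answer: -568278303867646141/21597508780221116025 ≈ -0.026312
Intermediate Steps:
X = -724048/5 (X = 30680*(-118/25) = -724048/5 ≈ -1.4481e+5)
((-2356708/(-897867) - 2357655/874141) + X)/(4646039 + (z(9) + 917)**2) = ((-2356708/(-897867) - 2357655/874141) - 724048/5)/(4646039 + (9 + 917)**2) = ((-2356708*(-1/897867) - 2357655*1/874141) - 724048/5)/(4646039 + 926**2) = ((2356708/897867 - 2357655/874141) - 724048/5)/(4646039 + 857476) = (-56765534057/784862357247 - 724048/5)/5503515 = -568278303867646141/3924311786235*1/5503515 = -568278303867646141/21597508780221116025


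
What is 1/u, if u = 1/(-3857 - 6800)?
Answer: -10657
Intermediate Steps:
u = -1/10657 (u = 1/(-10657) = -1/10657 ≈ -9.3835e-5)
1/u = 1/(-1/10657) = -10657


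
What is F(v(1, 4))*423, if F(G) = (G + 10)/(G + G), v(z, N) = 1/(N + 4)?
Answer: 34263/2 ≈ 17132.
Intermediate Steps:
v(z, N) = 1/(4 + N)
F(G) = (10 + G)/(2*G) (F(G) = (10 + G)/((2*G)) = (10 + G)*(1/(2*G)) = (10 + G)/(2*G))
F(v(1, 4))*423 = ((10 + 1/(4 + 4))/(2*(1/(4 + 4))))*423 = ((10 + 1/8)/(2*(1/8)))*423 = ((1/2)*8*(81/8))*423 = (81/2)*423 = 34263/2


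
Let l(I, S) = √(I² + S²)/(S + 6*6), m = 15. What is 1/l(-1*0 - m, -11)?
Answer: 25*√346/346 ≈ 1.3440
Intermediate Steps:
l(I, S) = √(I² + S²)/(36 + S) (l(I, S) = √(I² + S²)/(S + 36) = √(I² + S²)/(36 + S))
1/l(-1*0 - m, -11) = 1/(√((-1*0 - 1*15)² + (-11)²)/(36 - 11)) = 1/(√((0 - 15)² + 121)/25) = 1/(√((-15)² + 121)/25) = 1/(√(225 + 121)/25) = 1/(√346/25) = 25*√346/346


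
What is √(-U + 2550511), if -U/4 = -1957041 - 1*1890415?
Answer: I*√12839313 ≈ 3583.2*I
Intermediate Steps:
U = 15389824 (U = -4*(-1957041 - 1*1890415) = -4*(-1957041 - 1890415) = -4*(-3847456) = 15389824)
√(-U + 2550511) = √(-1*15389824 + 2550511) = √(-15389824 + 2550511) = √(-12839313) = I*√12839313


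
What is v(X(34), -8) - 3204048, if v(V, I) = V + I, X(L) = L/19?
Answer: -60877030/19 ≈ -3.2041e+6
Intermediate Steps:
X(L) = L/19 (X(L) = L*(1/19) = L/19)
v(V, I) = I + V
v(X(34), -8) - 3204048 = (-8 + (1/19)*34) - 3204048 = (-8 + 34/19) - 3204048 = -118/19 - 3204048 = -60877030/19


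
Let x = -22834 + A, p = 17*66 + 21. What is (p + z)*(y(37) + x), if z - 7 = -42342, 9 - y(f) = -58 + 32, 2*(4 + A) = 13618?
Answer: 658824848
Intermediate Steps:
A = 6805 (A = -4 + (½)*13618 = -4 + 6809 = 6805)
y(f) = 35 (y(f) = 9 - (-58 + 32) = 9 - 1*(-26) = 9 + 26 = 35)
z = -42335 (z = 7 - 42342 = -42335)
p = 1143 (p = 1122 + 21 = 1143)
x = -16029 (x = -22834 + 6805 = -16029)
(p + z)*(y(37) + x) = (1143 - 42335)*(35 - 16029) = -41192*(-15994) = 658824848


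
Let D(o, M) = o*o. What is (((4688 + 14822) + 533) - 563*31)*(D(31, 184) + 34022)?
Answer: 90605970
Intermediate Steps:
D(o, M) = o²
(((4688 + 14822) + 533) - 563*31)*(D(31, 184) + 34022) = (((4688 + 14822) + 533) - 563*31)*(31² + 34022) = ((19510 + 533) - 17453)*(961 + 34022) = (20043 - 17453)*34983 = 2590*34983 = 90605970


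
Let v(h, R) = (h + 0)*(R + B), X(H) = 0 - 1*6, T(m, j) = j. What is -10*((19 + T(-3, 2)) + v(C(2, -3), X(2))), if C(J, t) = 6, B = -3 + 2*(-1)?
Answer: 450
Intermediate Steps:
X(H) = -6 (X(H) = 0 - 6 = -6)
B = -5 (B = -3 - 2 = -5)
v(h, R) = h*(-5 + R) (v(h, R) = (h + 0)*(R - 5) = h*(-5 + R))
-10*((19 + T(-3, 2)) + v(C(2, -3), X(2))) = -10*((19 + 2) + 6*(-5 - 6)) = -10*(21 + 6*(-11)) = -10*(21 - 66) = -10*(-45) = 450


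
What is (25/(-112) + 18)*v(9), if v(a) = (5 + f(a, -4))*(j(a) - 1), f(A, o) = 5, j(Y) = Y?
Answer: 9955/7 ≈ 1422.1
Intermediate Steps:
v(a) = -10 + 10*a (v(a) = (5 + 5)*(a - 1) = 10*(-1 + a) = -10 + 10*a)
(25/(-112) + 18)*v(9) = (25/(-112) + 18)*(-10 + 10*9) = (25*(-1/112) + 18)*(-10 + 90) = (-25/112 + 18)*80 = (1991/112)*80 = 9955/7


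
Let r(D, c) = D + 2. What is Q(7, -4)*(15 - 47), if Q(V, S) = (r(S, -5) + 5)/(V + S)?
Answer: -32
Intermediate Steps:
r(D, c) = 2 + D
Q(V, S) = (7 + S)/(S + V) (Q(V, S) = ((2 + S) + 5)/(V + S) = (7 + S)/(S + V))
Q(7, -4)*(15 - 47) = ((7 - 4)/(-4 + 7))*(15 - 47) = (3/3)*(-32) = ((1/3)*3)*(-32) = 1*(-32) = -32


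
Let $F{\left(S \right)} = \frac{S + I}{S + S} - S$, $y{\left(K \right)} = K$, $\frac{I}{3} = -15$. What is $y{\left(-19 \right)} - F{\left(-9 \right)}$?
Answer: $-31$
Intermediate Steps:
$I = -45$ ($I = 3 \left(-15\right) = -45$)
$F{\left(S \right)} = - S + \frac{-45 + S}{2 S}$ ($F{\left(S \right)} = \frac{S - 45}{S + S} - S = \frac{-45 + S}{2 S} - S = - S + \frac{-45 + S}{2 S}$)
$y{\left(-19 \right)} - F{\left(-9 \right)} = -19 - \left(\frac{1}{2} - -9 - \frac{45}{2 \left(-9\right)}\right) = -19 - \left(\frac{1}{2} + 9 - - \frac{5}{2}\right) = -19 - \left(\frac{1}{2} + 9 + \frac{5}{2}\right) = -19 - 12 = -31$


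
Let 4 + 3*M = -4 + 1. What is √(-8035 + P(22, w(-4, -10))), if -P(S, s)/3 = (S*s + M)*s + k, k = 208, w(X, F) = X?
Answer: I*√9743 ≈ 98.707*I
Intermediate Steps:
M = -7/3 (M = -4/3 + (-4 + 1)/3 = -4/3 + (⅓)*(-3) = -4/3 - 1 = -7/3 ≈ -2.3333)
P(S, s) = -624 - 3*s*(-7/3 + S*s) (P(S, s) = -3*((S*s - 7/3)*s + 208) = -3*((-7/3 + S*s)*s + 208) = -3*(s*(-7/3 + S*s) + 208) = -3*(208 + s*(-7/3 + S*s)) = -624 - 3*s*(-7/3 + S*s))
√(-8035 + P(22, w(-4, -10))) = √(-8035 + (-624 + 7*(-4) - 3*22*(-4)²)) = √(-8035 + (-624 - 28 - 3*22*16)) = √(-8035 + (-624 - 28 - 1056)) = √(-8035 - 1708) = √(-9743) = I*√9743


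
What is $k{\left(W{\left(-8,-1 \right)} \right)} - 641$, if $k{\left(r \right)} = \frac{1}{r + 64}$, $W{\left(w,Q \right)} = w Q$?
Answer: $- \frac{46151}{72} \approx -640.99$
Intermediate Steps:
$W{\left(w,Q \right)} = Q w$
$k{\left(r \right)} = \frac{1}{64 + r}$
$k{\left(W{\left(-8,-1 \right)} \right)} - 641 = \frac{1}{64 - -8} - 641 = \frac{1}{64 + 8} - 641 = \frac{1}{72} - 641 = - \frac{46151}{72}$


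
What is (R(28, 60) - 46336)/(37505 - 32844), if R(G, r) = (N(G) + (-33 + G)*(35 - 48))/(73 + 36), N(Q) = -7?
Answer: -5050566/508049 ≈ -9.9411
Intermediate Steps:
R(G, r) = 422/109 - 13*G/109 (R(G, r) = (-7 + (-33 + G)*(35 - 48))/(73 + 36) = (-7 + (-33 + G)*(-13))/109 = (-7 + (429 - 13*G))*(1/109) = (422 - 13*G)*(1/109) = 422/109 - 13*G/109)
(R(28, 60) - 46336)/(37505 - 32844) = ((422/109 - 13/109*28) - 46336)/(37505 - 32844) = ((422/109 - 364/109) - 46336)/4661 = (58/109 - 46336)*(1/4661) = -5050566/109*1/4661 = -5050566/508049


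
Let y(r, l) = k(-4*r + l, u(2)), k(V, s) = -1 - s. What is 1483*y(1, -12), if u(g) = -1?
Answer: 0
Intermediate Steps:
y(r, l) = 0 (y(r, l) = -1 - 1*(-1) = -1 + 1 = 0)
1483*y(1, -12) = 1483*0 = 0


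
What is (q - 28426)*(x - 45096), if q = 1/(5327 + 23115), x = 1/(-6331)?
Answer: 230826794263592107/180066302 ≈ 1.2819e+9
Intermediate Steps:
x = -1/6331 ≈ -0.00015795
q = 1/28442 ≈ 3.5159e-5
(q - 28426)*(x - 45096) = (1/28442 - 28426)*(-1/6331 - 45096) = -808492291/28442*(-285502777/6331) = 230826794263592107/180066302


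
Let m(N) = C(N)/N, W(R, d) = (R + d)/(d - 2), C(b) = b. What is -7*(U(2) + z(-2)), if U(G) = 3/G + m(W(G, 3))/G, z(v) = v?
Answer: 0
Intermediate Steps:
W(R, d) = (R + d)/(-2 + d)
m(N) = 1 (m(N) = N/N = 1)
U(G) = 4/G (U(G) = 3/G + 1/G = 4/G)
-7*(U(2) + z(-2)) = -7*(4/2 - 2) = -7*(4*(1/2) - 2) = -7*(2 - 2) = -7*0 = 0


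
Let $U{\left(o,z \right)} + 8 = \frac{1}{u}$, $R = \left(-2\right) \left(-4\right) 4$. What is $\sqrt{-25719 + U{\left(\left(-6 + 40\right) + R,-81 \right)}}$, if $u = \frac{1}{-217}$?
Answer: $2 i \sqrt{6486} \approx 161.07 i$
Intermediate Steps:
$u = - \frac{1}{217} \approx -0.0046083$
$R = 32$ ($R = 8 \cdot 4 = 32$)
$U{\left(o,z \right)} = -225$ ($U{\left(o,z \right)} = -8 + \frac{1}{- \frac{1}{217}} = -8 - 217 = -225$)
$\sqrt{-25719 + U{\left(\left(-6 + 40\right) + R,-81 \right)}} = \sqrt{-25719 - 225} = \sqrt{-25944} = 2 i \sqrt{6486}$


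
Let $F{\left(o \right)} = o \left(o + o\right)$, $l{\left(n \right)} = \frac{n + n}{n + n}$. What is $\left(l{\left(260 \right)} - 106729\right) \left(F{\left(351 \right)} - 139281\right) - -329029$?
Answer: $-11432481059$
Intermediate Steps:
$l{\left(n \right)} = 1$ ($l{\left(n \right)} = \frac{2 n}{2 n} = 2 n \frac{1}{2 n} = 1$)
$F{\left(o \right)} = 2 o^{2}$ ($F{\left(o \right)} = o 2 o = 2 o^{2}$)
$\left(l{\left(260 \right)} - 106729\right) \left(F{\left(351 \right)} - 139281\right) - -329029 = \left(1 - 106729\right) \left(2 \cdot 351^{2} - 139281\right) - -329029 = - 106728 \left(2 \cdot 123201 - 139281\right) + 329029 = - 106728 \left(246402 - 139281\right) + 329029 = \left(-106728\right) 107121 + 329029 = -11432810088 + 329029 = -11432481059$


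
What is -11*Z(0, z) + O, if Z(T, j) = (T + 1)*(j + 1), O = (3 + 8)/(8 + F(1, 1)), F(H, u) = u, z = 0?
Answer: -88/9 ≈ -9.7778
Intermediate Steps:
O = 11/9 (O = (3 + 8)/(8 + 1) = 11/9 ≈ 1.2222)
Z(T, j) = (1 + T)*(1 + j)
-11*Z(0, z) + O = -11*(1 + 0 + 0 + 0*0) + 11/9 = -11*(1 + 0 + 0 + 0) + 11/9 = -11*1 + 11/9 = -11 + 11/9 = -88/9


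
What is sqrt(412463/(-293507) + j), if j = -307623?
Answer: 2*I*sqrt(6625180617627067)/293507 ≈ 554.64*I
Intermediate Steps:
sqrt(412463/(-293507) + j) = sqrt(412463/(-293507) - 307623) = sqrt(412463*(-1/293507) - 307623) = sqrt(-412463/293507 - 307623) = sqrt(-90289916324/293507) = 2*I*sqrt(6625180617627067)/293507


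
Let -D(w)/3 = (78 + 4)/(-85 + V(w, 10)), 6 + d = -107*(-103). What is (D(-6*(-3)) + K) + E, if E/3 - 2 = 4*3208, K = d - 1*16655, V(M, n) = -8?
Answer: 1018804/31 ≈ 32865.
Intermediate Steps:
d = 11015 (d = -6 - 107*(-103) = -6 + 11021 = 11015)
K = -5640 (K = 11015 - 1*16655 = 11015 - 16655 = -5640)
D(w) = 82/31 (D(w) = -3*(78 + 4)/(-85 - 8) = -246/(-93) = -246*(-1)/93 = -3*(-82/93) = 82/31)
E = 38502 (E = 6 + 3*(4*3208) = 6 + 3*12832 = 6 + 38496 = 38502)
(D(-6*(-3)) + K) + E = (82/31 - 5640) + 38502 = -174758/31 + 38502 = 1018804/31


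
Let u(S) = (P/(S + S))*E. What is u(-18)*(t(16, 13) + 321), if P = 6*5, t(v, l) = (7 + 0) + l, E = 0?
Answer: 0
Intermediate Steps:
t(v, l) = 7 + l
P = 30
u(S) = 0 (u(S) = (30/(S + S))*0 = (30/((2*S)))*0 = (30*(1/(2*S)))*0 = (15/S)*0 = 0)
u(-18)*(t(16, 13) + 321) = 0*((7 + 13) + 321) = 0*(20 + 321) = 0*341 = 0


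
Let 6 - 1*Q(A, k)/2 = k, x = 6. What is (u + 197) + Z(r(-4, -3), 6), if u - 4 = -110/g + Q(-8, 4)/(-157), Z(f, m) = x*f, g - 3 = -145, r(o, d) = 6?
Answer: 2650190/11147 ≈ 237.75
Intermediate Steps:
g = -142 (g = 3 - 145 = -142)
Q(A, k) = 12 - 2*k
Z(f, m) = 6*f
u = 52939/11147 (u = 4 + (-110/(-142) + (12 - 2*4)/(-157)) = 4 + (-110*(-1/142) + (12 - 8)*(-1/157)) = 4 + (55/71 + 4*(-1/157)) = 4 + (55/71 - 4/157) = 4 + 8351/11147 = 52939/11147 ≈ 4.7492)
(u + 197) + Z(r(-4, -3), 6) = (52939/11147 + 197) + 6*6 = 2248898/11147 + 36 = 2650190/11147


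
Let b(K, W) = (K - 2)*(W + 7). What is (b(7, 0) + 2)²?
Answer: 1369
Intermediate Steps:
b(K, W) = (-2 + K)*(7 + W)
(b(7, 0) + 2)² = ((-14 - 2*0 + 7*7 + 7*0) + 2)² = ((-14 + 0 + 49 + 0) + 2)² = (35 + 2)² = 37² = 1369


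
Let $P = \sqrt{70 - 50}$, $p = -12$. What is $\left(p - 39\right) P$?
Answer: $- 102 \sqrt{5} \approx -228.08$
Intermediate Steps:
$P = 2 \sqrt{5}$ ($P = \sqrt{20} = 2 \sqrt{5} \approx 4.4721$)
$\left(p - 39\right) P = \left(-12 - 39\right) 2 \sqrt{5} = - 51 \cdot 2 \sqrt{5} = - 102 \sqrt{5}$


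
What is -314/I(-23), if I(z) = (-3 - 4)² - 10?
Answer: -314/39 ≈ -8.0513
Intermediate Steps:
I(z) = 39 (I(z) = (-7)² - 10 = 49 - 10 = 39)
-314/I(-23) = -314/39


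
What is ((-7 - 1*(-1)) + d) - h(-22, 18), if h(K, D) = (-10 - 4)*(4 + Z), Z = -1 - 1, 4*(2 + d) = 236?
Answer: 79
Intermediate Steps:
d = 57 (d = -2 + (1/4)*236 = -2 + 59 = 57)
Z = -2
h(K, D) = -28 (h(K, D) = (-10 - 4)*(4 - 2) = -14*2 = -28)
((-7 - 1*(-1)) + d) - h(-22, 18) = ((-7 - 1*(-1)) + 57) - 1*(-28) = ((-7 + 1) + 57) + 28 = (-6 + 57) + 28 = 51 + 28 = 79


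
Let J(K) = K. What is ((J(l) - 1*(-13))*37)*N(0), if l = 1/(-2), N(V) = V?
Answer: 0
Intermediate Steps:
l = -½ (l = 1*(-½) = -½ ≈ -0.50000)
((J(l) - 1*(-13))*37)*N(0) = ((-½ - 1*(-13))*37)*0 = ((-½ + 13)*37)*0 = ((25/2)*37)*0 = (925/2)*0 = 0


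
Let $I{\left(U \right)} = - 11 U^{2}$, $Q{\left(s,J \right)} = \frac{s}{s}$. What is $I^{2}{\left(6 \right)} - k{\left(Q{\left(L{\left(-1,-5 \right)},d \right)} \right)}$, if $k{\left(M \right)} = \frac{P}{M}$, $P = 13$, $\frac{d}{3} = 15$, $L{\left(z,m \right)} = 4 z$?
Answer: $156803$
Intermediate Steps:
$d = 45$ ($d = 3 \cdot 15 = 45$)
$Q{\left(s,J \right)} = 1$
$k{\left(M \right)} = \frac{13}{M}$
$I^{2}{\left(6 \right)} - k{\left(Q{\left(L{\left(-1,-5 \right)},d \right)} \right)} = \left(- 11 \cdot 6^{2}\right)^{2} - \frac{13}{1} = \left(\left(-11\right) 36\right)^{2} - 13 \cdot 1 = \left(-396\right)^{2} - 13 = 156816 - 13 = 156803$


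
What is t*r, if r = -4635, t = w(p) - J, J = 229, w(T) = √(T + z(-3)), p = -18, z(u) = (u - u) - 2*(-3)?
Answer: 1061415 - 9270*I*√3 ≈ 1.0614e+6 - 16056.0*I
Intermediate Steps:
z(u) = 6 (z(u) = 0 + 6 = 6)
w(T) = √(6 + T) (w(T) = √(T + 6) = √(6 + T))
t = -229 + 2*I*√3 (t = √(6 - 18) - 1*229 = √(-12) - 229 = 2*I*√3 - 229 = -229 + 2*I*√3 ≈ -229.0 + 3.4641*I)
t*r = (-229 + 2*I*√3)*(-4635) = 1061415 - 9270*I*√3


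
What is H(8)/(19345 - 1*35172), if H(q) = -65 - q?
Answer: 73/15827 ≈ 0.0046124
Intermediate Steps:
H(8)/(19345 - 1*35172) = (-65 - 1*8)/(19345 - 1*35172) = (-65 - 8)/(19345 - 35172) = -73/(-15827) = -73*(-1/15827) = 73/15827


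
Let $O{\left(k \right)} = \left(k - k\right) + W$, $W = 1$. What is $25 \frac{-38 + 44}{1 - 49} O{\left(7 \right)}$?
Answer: $- \frac{25}{8} \approx -3.125$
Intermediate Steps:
$O{\left(k \right)} = 1$ ($O{\left(k \right)} = \left(k - k\right) + 1 = 0 + 1 = 1$)
$25 \frac{-38 + 44}{1 - 49} O{\left(7 \right)} = 25 \frac{-38 + 44}{1 - 49} \cdot 1 = 25 \frac{6}{-48} \cdot 1 = 25 \cdot 6 \left(- \frac{1}{48}\right) 1 = 25 \left(- \frac{1}{8}\right) 1 = \left(- \frac{25}{8}\right) 1 = - \frac{25}{8}$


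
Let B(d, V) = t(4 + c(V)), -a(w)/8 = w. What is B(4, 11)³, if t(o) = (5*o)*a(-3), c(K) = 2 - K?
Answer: -216000000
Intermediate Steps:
a(w) = -8*w
t(o) = 120*o (t(o) = (5*o)*(-8*(-3)) = (5*o)*24 = 120*o)
B(d, V) = 720 - 120*V (B(d, V) = 120*(4 + (2 - V)) = 120*(6 - V) = 720 - 120*V)
B(4, 11)³ = (720 - 120*11)³ = (720 - 1320)³ = (-600)³ = -216000000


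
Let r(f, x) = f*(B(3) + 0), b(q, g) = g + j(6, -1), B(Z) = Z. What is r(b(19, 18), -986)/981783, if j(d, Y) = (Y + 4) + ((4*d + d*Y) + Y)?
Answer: 38/327261 ≈ 0.00011612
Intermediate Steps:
j(d, Y) = 4 + 2*Y + 4*d + Y*d (j(d, Y) = (4 + Y) + ((4*d + Y*d) + Y) = (4 + Y) + (Y + 4*d + Y*d) = 4 + 2*Y + 4*d + Y*d)
b(q, g) = 20 + g (b(q, g) = g + (4 + 2*(-1) + 4*6 - 1*6) = g + (4 - 2 + 24 - 6) = g + 20 = 20 + g)
r(f, x) = 3*f (r(f, x) = f*(3 + 0) = f*3 = 3*f)
r(b(19, 18), -986)/981783 = (3*(20 + 18))/981783 = (3*38)*(1/981783) = 114*(1/981783) = 38/327261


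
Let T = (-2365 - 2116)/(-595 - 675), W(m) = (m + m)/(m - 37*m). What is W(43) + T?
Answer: 19847/5715 ≈ 3.4728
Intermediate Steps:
W(m) = -1/18 (W(m) = (2*m)/((-36*m)) = (2*m)*(-1/(36*m)) = -1/18)
T = 4481/1270 (T = -4481/(-1270) = -4481*(-1/1270) = 4481/1270 ≈ 3.5283)
W(43) + T = -1/18 + 4481/1270 = 19847/5715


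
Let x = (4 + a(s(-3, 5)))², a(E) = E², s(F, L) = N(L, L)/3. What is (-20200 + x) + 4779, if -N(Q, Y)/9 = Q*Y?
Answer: 31670220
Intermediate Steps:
N(Q, Y) = -9*Q*Y
s(F, L) = -3*L² (s(F, L) = -9*L*L/3 = -9*L²*(⅓) = -3*L²)
x = 31685641 (x = (4 + (-3*5²)²)² = (4 + (-3*25)²)² = (4 + (-75)²)² = (4 + 5625)² = 5629² = 31685641)
(-20200 + x) + 4779 = (-20200 + 31685641) + 4779 = 31665441 + 4779 = 31670220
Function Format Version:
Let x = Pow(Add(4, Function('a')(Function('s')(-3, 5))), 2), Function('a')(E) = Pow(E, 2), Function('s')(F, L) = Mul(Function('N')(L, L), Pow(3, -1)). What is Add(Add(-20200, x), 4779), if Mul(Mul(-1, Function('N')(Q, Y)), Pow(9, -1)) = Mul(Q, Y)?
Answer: 31670220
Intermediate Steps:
Function('N')(Q, Y) = Mul(-9, Q, Y) (Function('N')(Q, Y) = Mul(-9, Mul(Q, Y)) = Mul(-9, Q, Y))
Function('s')(F, L) = Mul(-3, Pow(L, 2)) (Function('s')(F, L) = Mul(Mul(-9, L, L), Pow(3, -1)) = Mul(Mul(-9, Pow(L, 2)), Rational(1, 3)) = Mul(-3, Pow(L, 2)))
x = 31685641 (x = Pow(Add(4, Pow(Mul(-3, Pow(5, 2)), 2)), 2) = Pow(Add(4, Pow(Mul(-3, 25), 2)), 2) = Pow(Add(4, Pow(-75, 2)), 2) = Pow(Add(4, 5625), 2) = Pow(5629, 2) = 31685641)
Add(Add(-20200, x), 4779) = Add(Add(-20200, 31685641), 4779) = Add(31665441, 4779) = 31670220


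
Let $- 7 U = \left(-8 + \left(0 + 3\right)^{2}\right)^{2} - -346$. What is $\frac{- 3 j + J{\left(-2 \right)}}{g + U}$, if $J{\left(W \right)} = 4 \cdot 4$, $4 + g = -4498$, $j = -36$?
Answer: $- \frac{868}{31861} \approx -0.027243$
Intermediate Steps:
$g = -4502$ ($g = -4 - 4498 = -4502$)
$U = - \frac{347}{7}$ ($U = - \frac{\left(-8 + \left(0 + 3\right)^{2}\right)^{2} - -346}{7} = - \frac{\left(-8 + 3^{2}\right)^{2} + 346}{7} = - \frac{\left(-8 + 9\right)^{2} + 346}{7} = - \frac{1^{2} + 346}{7} = - \frac{1 + 346}{7} = \left(- \frac{1}{7}\right) 347 = - \frac{347}{7} \approx -49.571$)
$J{\left(W \right)} = 16$
$\frac{- 3 j + J{\left(-2 \right)}}{g + U} = \frac{\left(-3\right) \left(-36\right) + 16}{-4502 - \frac{347}{7}} = \frac{108 + 16}{- \frac{31861}{7}} = 124 \left(- \frac{7}{31861}\right) = - \frac{868}{31861}$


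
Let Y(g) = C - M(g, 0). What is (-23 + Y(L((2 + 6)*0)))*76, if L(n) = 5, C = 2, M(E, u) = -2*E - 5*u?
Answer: -836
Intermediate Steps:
M(E, u) = -5*u - 2*E
Y(g) = 2 + 2*g (Y(g) = 2 - (-5*0 - 2*g) = 2 - (0 - 2*g) = 2 - (-2)*g = 2 + 2*g)
(-23 + Y(L((2 + 6)*0)))*76 = (-23 + (2 + 2*5))*76 = (-23 + (2 + 10))*76 = (-23 + 12)*76 = -11*76 = -836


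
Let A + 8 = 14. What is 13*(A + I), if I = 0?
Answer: 78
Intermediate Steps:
A = 6 (A = -8 + 14 = 6)
13*(A + I) = 13*(6 + 0) = 13*6 = 78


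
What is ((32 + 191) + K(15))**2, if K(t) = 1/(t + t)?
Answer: 44769481/900 ≈ 49744.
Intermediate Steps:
K(t) = 1/(2*t)
((32 + 191) + K(15))**2 = ((32 + 191) + (1/2)/15)**2 = (223 + (1/2)*(1/15))**2 = (223 + 1/30)**2 = (6691/30)**2 = 44769481/900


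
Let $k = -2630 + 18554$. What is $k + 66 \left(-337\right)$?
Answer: $-6318$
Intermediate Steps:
$k = 15924$
$k + 66 \left(-337\right) = 15924 + 66 \left(-337\right) = 15924 - 22242 = -6318$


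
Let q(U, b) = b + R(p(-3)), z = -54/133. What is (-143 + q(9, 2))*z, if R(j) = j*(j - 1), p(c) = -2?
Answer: 7290/133 ≈ 54.812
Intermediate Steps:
z = -54/133 (z = -54*1/133 = -54/133 ≈ -0.40601)
R(j) = j*(-1 + j)
q(U, b) = 6 + b (q(U, b) = b - 2*(-1 - 2) = b - 2*(-3) = b + 6 = 6 + b)
(-143 + q(9, 2))*z = (-143 + (6 + 2))*(-54/133) = (-143 + 8)*(-54/133) = -135*(-54/133) = 7290/133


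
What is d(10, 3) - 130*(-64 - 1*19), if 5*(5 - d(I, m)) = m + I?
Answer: 53962/5 ≈ 10792.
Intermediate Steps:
d(I, m) = 5 - I/5 - m/5 (d(I, m) = 5 - (m + I)/5 = 5 - (I + m)/5 = 5 + (-I/5 - m/5) = 5 - I/5 - m/5)
d(10, 3) - 130*(-64 - 1*19) = (5 - ⅕*10 - ⅕*3) - 130*(-64 - 1*19) = (5 - 2 - ⅗) - 130*(-64 - 19) = 12/5 - 130*(-83) = 12/5 + 10790 = 53962/5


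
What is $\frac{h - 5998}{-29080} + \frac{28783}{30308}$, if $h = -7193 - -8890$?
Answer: $\frac{241841087}{220339160} \approx 1.0976$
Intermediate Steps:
$h = 1697$ ($h = -7193 + 8890 = 1697$)
$\frac{h - 5998}{-29080} + \frac{28783}{30308} = \frac{1697 - 5998}{-29080} + \frac{28783}{30308} = \left(1697 - 5998\right) \left(- \frac{1}{29080}\right) + 28783 \cdot \frac{1}{30308} = \left(-4301\right) \left(- \frac{1}{29080}\right) + \frac{28783}{30308} = \frac{4301}{29080} + \frac{28783}{30308} = \frac{241841087}{220339160}$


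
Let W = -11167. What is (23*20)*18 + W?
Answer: -2887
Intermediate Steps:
(23*20)*18 + W = (23*20)*18 - 11167 = 460*18 - 11167 = 8280 - 11167 = -2887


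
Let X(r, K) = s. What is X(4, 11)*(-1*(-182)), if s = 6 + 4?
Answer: 1820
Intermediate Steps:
s = 10
X(r, K) = 10
X(4, 11)*(-1*(-182)) = 10*(-1*(-182)) = 10*182 = 1820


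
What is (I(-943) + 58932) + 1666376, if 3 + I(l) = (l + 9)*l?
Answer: 2606067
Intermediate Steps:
I(l) = -3 + l*(9 + l) (I(l) = -3 + (l + 9)*l = -3 + (9 + l)*l = -3 + l*(9 + l))
(I(-943) + 58932) + 1666376 = ((-3 + (-943)² + 9*(-943)) + 58932) + 1666376 = ((-3 + 889249 - 8487) + 58932) + 1666376 = (880759 + 58932) + 1666376 = 939691 + 1666376 = 2606067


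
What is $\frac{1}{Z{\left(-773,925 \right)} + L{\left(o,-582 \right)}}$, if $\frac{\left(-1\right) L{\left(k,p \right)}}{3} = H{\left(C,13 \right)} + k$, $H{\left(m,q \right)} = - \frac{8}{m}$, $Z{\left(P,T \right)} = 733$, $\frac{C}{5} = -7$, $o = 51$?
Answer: $\frac{35}{20276} \approx 0.0017262$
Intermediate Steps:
$C = -35$ ($C = 5 \left(-7\right) = -35$)
$L{\left(k,p \right)} = - \frac{24}{35} - 3 k$ ($L{\left(k,p \right)} = - 3 \left(- \frac{8}{-35} + k\right) = - 3 \left(\left(-8\right) \left(- \frac{1}{35}\right) + k\right) = - 3 \left(\frac{8}{35} + k\right) = - \frac{24}{35} - 3 k$)
$\frac{1}{Z{\left(-773,925 \right)} + L{\left(o,-582 \right)}} = \frac{1}{733 - \frac{5379}{35}} = \frac{1}{\frac{20276}{35}} = \frac{35}{20276}$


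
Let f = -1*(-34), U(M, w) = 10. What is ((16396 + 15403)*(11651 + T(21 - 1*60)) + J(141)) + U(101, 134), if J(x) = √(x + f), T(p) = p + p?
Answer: 368009837 + 5*√7 ≈ 3.6801e+8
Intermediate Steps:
f = 34
T(p) = 2*p
J(x) = √(34 + x) (J(x) = √(x + 34) = √(34 + x))
((16396 + 15403)*(11651 + T(21 - 1*60)) + J(141)) + U(101, 134) = ((16396 + 15403)*(11651 + 2*(21 - 1*60)) + √(34 + 141)) + 10 = (31799*(11651 + 2*(21 - 60)) + √175) + 10 = (31799*(11651 + 2*(-39)) + 5*√7) + 10 = (31799*(11651 - 78) + 5*√7) + 10 = (31799*11573 + 5*√7) + 10 = (368009827 + 5*√7) + 10 = 368009837 + 5*√7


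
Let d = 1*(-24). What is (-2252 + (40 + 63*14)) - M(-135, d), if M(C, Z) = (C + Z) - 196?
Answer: -975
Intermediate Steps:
d = -24
M(C, Z) = -196 + C + Z
(-2252 + (40 + 63*14)) - M(-135, d) = (-2252 + (40 + 63*14)) - (-196 - 135 - 24) = (-2252 + (40 + 882)) - 1*(-355) = (-2252 + 922) + 355 = -1330 + 355 = -975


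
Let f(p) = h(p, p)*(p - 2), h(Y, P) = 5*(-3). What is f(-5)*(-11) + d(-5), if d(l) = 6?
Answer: -1149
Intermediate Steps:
h(Y, P) = -15
f(p) = 30 - 15*p (f(p) = -15*(p - 2) = -15*(-2 + p) = 30 - 15*p)
f(-5)*(-11) + d(-5) = (30 - 15*(-5))*(-11) + 6 = (30 + 75)*(-11) + 6 = 105*(-11) + 6 = -1155 + 6 = -1149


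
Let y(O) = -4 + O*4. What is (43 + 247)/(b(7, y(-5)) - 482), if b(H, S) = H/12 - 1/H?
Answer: -24360/40451 ≈ -0.60221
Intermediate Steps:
y(O) = -4 + 4*O
b(H, S) = -1/H + H/12 (b(H, S) = H*(1/12) - 1/H = H/12 - 1/H = -1/H + H/12)
(43 + 247)/(b(7, y(-5)) - 482) = (43 + 247)/((-1/7 + (1/12)*7) - 482) = 290/((-1*⅐ + 7/12) - 482) = 290/((-⅐ + 7/12) - 482) = 290/(37/84 - 482) = 290/(-40451/84) = 290*(-84/40451) = -24360/40451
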